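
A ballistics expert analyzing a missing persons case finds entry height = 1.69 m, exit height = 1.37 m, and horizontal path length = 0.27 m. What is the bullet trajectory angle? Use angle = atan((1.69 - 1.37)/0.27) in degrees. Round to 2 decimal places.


Bullet trajectory angle:
Height difference = 1.69 - 1.37 = 0.32 m
angle = atan(0.32 / 0.27)
angle = atan(1.185185)
angle = 49.84 degrees

49.84


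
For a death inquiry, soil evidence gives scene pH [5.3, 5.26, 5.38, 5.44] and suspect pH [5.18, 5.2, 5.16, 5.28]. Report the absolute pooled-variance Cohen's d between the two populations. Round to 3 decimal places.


Pooled-variance Cohen's d for soil pH comparison:
Scene mean = 21.38 / 4 = 5.345
Suspect mean = 20.82 / 4 = 5.205
Scene sample variance s_s^2 = 0.0065
Suspect sample variance s_c^2 = 0.002767
Pooled variance = ((n_s-1)*s_s^2 + (n_c-1)*s_c^2) / (n_s + n_c - 2) = 0.004633
Pooled SD = sqrt(0.004633) = 0.068066
Mean difference = 0.14
|d| = |0.14| / 0.068066 = 2.057

2.057


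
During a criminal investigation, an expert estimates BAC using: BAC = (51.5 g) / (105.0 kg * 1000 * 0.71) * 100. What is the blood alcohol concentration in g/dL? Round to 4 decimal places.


Applying the Widmark formula:
BAC = (dose_g / (body_wt * 1000 * r)) * 100
Denominator = 105.0 * 1000 * 0.71 = 74550
BAC = (51.5 / 74550) * 100
BAC = 0.0691 g/dL

0.0691


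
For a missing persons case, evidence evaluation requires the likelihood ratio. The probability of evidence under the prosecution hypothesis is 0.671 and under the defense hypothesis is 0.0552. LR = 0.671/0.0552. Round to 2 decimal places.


Likelihood ratio calculation:
LR = P(E|Hp) / P(E|Hd)
LR = 0.671 / 0.0552
LR = 12.16

12.16


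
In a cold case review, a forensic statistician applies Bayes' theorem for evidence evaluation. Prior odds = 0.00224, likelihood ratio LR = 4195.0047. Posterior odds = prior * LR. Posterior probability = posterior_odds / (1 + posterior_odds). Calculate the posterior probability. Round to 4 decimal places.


Bayesian evidence evaluation:
Posterior odds = prior_odds * LR = 0.00224 * 4195.0047 = 9.396811
Posterior probability = posterior_odds / (1 + posterior_odds)
= 9.396811 / (1 + 9.396811)
= 9.396811 / 10.396811
= 0.9038

0.9038


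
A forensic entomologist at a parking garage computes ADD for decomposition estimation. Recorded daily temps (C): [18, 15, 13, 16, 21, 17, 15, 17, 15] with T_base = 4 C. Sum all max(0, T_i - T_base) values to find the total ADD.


Computing ADD day by day:
Day 1: max(0, 18 - 4) = 14
Day 2: max(0, 15 - 4) = 11
Day 3: max(0, 13 - 4) = 9
Day 4: max(0, 16 - 4) = 12
Day 5: max(0, 21 - 4) = 17
Day 6: max(0, 17 - 4) = 13
Day 7: max(0, 15 - 4) = 11
Day 8: max(0, 17 - 4) = 13
Day 9: max(0, 15 - 4) = 11
Total ADD = 111

111


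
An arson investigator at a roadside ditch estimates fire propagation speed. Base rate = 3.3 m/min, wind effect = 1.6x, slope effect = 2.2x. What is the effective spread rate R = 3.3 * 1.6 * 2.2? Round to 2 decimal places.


Fire spread rate calculation:
R = R0 * wind_factor * slope_factor
= 3.3 * 1.6 * 2.2
= 5.28 * 2.2
= 11.62 m/min

11.62


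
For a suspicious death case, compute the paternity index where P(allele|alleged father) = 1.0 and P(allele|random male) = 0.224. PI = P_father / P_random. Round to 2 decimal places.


Paternity Index calculation:
PI = P(allele|father) / P(allele|random)
PI = 1.0 / 0.224
PI = 4.46

4.46


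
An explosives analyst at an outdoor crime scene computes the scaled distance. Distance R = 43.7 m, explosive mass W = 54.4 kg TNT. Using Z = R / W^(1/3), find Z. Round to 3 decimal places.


Scaled distance calculation:
W^(1/3) = 54.4^(1/3) = 3.789073
Z = R / W^(1/3) = 43.7 / 3.789073
Z = 11.533 m/kg^(1/3)

11.533


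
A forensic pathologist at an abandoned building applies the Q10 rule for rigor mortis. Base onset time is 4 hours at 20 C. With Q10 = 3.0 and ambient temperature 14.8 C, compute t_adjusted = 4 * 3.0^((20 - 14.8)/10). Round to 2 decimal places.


Rigor mortis time adjustment:
Exponent = (T_ref - T_actual) / 10 = (20 - 14.8) / 10 = 0.52
Q10 factor = 3.0^0.52 = 1.77053
t_adjusted = 4 * 1.77053 = 7.08 hours

7.08


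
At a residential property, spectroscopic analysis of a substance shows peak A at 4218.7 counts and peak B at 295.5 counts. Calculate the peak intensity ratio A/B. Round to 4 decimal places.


Spectral peak ratio:
Peak A = 4218.7 counts
Peak B = 295.5 counts
Ratio = 4218.7 / 295.5 = 14.2765

14.2765


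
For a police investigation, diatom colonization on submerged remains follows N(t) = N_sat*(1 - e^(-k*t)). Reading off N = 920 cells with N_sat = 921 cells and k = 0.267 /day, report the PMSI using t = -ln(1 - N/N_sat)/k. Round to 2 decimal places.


PMSI from diatom colonization curve:
N / N_sat = 920 / 921 = 0.998914
1 - N/N_sat = 0.001086
ln(1 - N/N_sat) = -6.825254
t = -ln(1 - N/N_sat) / k = -(-6.825254) / 0.267 = 25.56 days

25.56


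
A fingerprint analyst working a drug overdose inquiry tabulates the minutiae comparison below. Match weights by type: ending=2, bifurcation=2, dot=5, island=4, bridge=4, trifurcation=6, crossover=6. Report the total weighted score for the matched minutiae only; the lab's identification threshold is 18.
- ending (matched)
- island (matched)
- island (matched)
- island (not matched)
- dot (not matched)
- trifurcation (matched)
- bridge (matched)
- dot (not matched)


Weighted minutiae match score:
  ending: matched, +2 (running total 2)
  island: matched, +4 (running total 6)
  island: matched, +4 (running total 10)
  island: not matched, +0
  dot: not matched, +0
  trifurcation: matched, +6 (running total 16)
  bridge: matched, +4 (running total 20)
  dot: not matched, +0
Total score = 20
Threshold = 18; verdict = identification

20


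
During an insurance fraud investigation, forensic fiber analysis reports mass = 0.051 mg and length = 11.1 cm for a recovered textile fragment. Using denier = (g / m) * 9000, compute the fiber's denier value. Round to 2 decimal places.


Denier calculation:
Mass in grams = 0.051 mg / 1000 = 0.000051 g
Length in meters = 11.1 cm / 100 = 0.111 m
Linear density = mass / length = 0.000051 / 0.111 = 0.00045946 g/m
Denier = (g/m) * 9000 = 0.00045946 * 9000 = 4.14

4.14


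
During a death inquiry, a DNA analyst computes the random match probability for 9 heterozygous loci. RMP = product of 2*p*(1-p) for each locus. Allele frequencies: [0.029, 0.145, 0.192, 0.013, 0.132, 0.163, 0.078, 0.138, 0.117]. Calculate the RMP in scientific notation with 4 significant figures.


Computing RMP for 9 loci:
Locus 1: 2 * 0.029 * 0.971 = 0.056318
Locus 2: 2 * 0.145 * 0.855 = 0.24795
Locus 3: 2 * 0.192 * 0.808 = 0.310272
Locus 4: 2 * 0.013 * 0.987 = 0.025662
Locus 5: 2 * 0.132 * 0.868 = 0.229152
Locus 6: 2 * 0.163 * 0.837 = 0.272862
Locus 7: 2 * 0.078 * 0.922 = 0.143832
Locus 8: 2 * 0.138 * 0.862 = 0.237912
Locus 9: 2 * 0.117 * 0.883 = 0.206622
RMP = 4.915e-08

4.915e-08


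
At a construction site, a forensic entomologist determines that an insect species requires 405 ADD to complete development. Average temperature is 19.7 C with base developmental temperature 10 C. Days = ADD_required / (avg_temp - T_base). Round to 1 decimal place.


Insect development time:
Effective temperature = avg_temp - T_base = 19.7 - 10 = 9.7 C
Days = ADD / effective_temp = 405 / 9.7 = 41.8 days

41.8


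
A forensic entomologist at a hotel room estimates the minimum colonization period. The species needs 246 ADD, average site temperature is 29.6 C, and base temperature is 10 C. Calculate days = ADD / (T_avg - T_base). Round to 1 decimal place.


Insect development time:
Effective temperature = avg_temp - T_base = 29.6 - 10 = 19.6 C
Days = ADD / effective_temp = 246 / 19.6 = 12.6 days

12.6


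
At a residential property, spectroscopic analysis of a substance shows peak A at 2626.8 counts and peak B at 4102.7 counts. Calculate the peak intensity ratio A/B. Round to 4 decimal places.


Spectral peak ratio:
Peak A = 2626.8 counts
Peak B = 4102.7 counts
Ratio = 2626.8 / 4102.7 = 0.6403

0.6403


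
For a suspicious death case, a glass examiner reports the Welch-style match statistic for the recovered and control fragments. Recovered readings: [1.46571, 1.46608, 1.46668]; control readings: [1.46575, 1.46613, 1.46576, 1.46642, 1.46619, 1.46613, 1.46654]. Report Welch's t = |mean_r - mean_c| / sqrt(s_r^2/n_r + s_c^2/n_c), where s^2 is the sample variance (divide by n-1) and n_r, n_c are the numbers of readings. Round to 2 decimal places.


Welch's t-criterion for glass RI comparison:
Recovered mean = sum / n_r = 4.39847 / 3 = 1.4661567
Control mean = sum / n_c = 10.26292 / 7 = 1.4661314
Recovered sample variance s_r^2 = 2.39633e-07
Control sample variance s_c^2 = 8.95143e-08
Welch SE (unpooled) = sqrt(s_r^2/n_r + s_c^2/n_c) = sqrt(7.98778e-08 + 1.27878e-08) = sqrt(9.26656e-08) = 0.00030441
|mean_r - mean_c| = 2.52381e-05
t = 2.52381e-05 / 0.00030441 = 0.08

0.08


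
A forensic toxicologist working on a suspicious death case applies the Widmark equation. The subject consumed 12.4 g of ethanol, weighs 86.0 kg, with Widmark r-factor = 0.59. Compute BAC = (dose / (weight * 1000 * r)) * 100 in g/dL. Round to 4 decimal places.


Applying the Widmark formula:
BAC = (dose_g / (body_wt * 1000 * r)) * 100
Denominator = 86.0 * 1000 * 0.59 = 50740
BAC = (12.4 / 50740) * 100
BAC = 0.0244 g/dL

0.0244


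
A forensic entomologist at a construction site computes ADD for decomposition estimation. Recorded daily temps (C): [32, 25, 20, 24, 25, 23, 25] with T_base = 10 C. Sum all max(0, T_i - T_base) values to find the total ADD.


Computing ADD day by day:
Day 1: max(0, 32 - 10) = 22
Day 2: max(0, 25 - 10) = 15
Day 3: max(0, 20 - 10) = 10
Day 4: max(0, 24 - 10) = 14
Day 5: max(0, 25 - 10) = 15
Day 6: max(0, 23 - 10) = 13
Day 7: max(0, 25 - 10) = 15
Total ADD = 104

104


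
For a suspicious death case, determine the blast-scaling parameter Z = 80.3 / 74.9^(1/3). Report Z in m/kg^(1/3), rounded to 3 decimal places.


Scaled distance calculation:
W^(1/3) = 74.9^(1/3) = 4.215288
Z = R / W^(1/3) = 80.3 / 4.215288
Z = 19.050 m/kg^(1/3)

19.050


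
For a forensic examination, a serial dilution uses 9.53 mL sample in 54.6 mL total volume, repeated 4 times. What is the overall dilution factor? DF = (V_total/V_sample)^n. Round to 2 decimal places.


Dilution factor calculation:
Single dilution = V_total / V_sample = 54.6 / 9.53 ≈ 5.729276
Number of dilutions = 4
Total DF = (54.6 / 9.53)^4 (full precision, rounded at the end) = 1077.45

1077.45


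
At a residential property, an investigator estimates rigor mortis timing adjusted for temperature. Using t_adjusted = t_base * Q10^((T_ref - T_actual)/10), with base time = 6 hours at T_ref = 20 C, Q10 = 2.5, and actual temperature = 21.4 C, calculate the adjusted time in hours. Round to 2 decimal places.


Rigor mortis time adjustment:
Exponent = (T_ref - T_actual) / 10 = (20 - 21.4) / 10 = -0.14
Q10 factor = 2.5^-0.14 = 0.87961
t_adjusted = 6 * 0.87961 = 5.28 hours

5.28


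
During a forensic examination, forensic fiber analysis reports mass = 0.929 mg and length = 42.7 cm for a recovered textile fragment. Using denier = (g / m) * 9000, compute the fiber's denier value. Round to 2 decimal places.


Denier calculation:
Mass in grams = 0.929 mg / 1000 = 0.000929 g
Length in meters = 42.7 cm / 100 = 0.427 m
Linear density = mass / length = 0.000929 / 0.427 = 0.00217564 g/m
Denier = (g/m) * 9000 = 0.00217564 * 9000 = 19.58

19.58


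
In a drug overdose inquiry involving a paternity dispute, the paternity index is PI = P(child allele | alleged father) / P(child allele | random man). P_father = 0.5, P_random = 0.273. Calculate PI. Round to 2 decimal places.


Paternity Index calculation:
PI = P(allele|father) / P(allele|random)
PI = 0.5 / 0.273
PI = 1.83

1.83


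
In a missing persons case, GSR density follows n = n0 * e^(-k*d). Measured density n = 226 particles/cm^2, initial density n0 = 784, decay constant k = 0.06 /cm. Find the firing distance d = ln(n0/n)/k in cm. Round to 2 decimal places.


GSR distance calculation:
n0/n = 784 / 226 = 3.469027
ln(n0/n) = 1.243874
d = 1.243874 / 0.06 = 20.73 cm

20.73


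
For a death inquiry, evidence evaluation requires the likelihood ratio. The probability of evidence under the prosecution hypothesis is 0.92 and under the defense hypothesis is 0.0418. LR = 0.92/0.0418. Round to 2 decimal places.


Likelihood ratio calculation:
LR = P(E|Hp) / P(E|Hd)
LR = 0.92 / 0.0418
LR = 22.01

22.01


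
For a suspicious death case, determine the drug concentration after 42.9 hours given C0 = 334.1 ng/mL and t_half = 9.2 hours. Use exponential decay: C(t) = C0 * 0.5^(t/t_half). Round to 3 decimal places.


Drug concentration decay:
Number of half-lives = t / t_half = 42.9 / 9.2 = 4.663043
Decay factor = 0.5^4.663043 = 0.03947155
C(t) = 334.1 * 0.03947155 = 13.187 ng/mL

13.187


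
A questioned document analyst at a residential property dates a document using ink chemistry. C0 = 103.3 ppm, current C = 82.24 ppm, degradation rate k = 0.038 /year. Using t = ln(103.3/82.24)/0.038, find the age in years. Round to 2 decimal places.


Document age estimation:
C0/C = 103.3 / 82.24 = 1.25608
ln(C0/C) = 0.227996
t = 0.227996 / 0.038 = 6.00 years

6.00


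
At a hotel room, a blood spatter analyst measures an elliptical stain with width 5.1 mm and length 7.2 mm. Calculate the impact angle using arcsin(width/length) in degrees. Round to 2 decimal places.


Blood spatter impact angle calculation:
width / length = 5.1 / 7.2 = 0.708333
angle = arcsin(0.708333)
angle = 45.10 degrees

45.10


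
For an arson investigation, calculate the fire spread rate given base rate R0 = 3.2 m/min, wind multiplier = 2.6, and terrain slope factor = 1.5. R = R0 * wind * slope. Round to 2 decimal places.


Fire spread rate calculation:
R = R0 * wind_factor * slope_factor
= 3.2 * 2.6 * 1.5
= 8.32 * 1.5
= 12.48 m/min

12.48


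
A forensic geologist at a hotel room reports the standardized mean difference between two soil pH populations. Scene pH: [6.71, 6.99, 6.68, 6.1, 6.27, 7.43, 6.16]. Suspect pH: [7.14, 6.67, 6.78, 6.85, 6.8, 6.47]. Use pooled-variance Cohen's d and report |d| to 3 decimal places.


Pooled-variance Cohen's d for soil pH comparison:
Scene mean = 46.34 / 7 = 6.62
Suspect mean = 40.71 / 6 = 6.785
Scene sample variance s_s^2 = 0.234867
Suspect sample variance s_c^2 = 0.04859
Pooled variance = ((n_s-1)*s_s^2 + (n_c-1)*s_c^2) / (n_s + n_c - 2) = 0.150195
Pooled SD = sqrt(0.150195) = 0.38755
Mean difference = -0.165
|d| = |-0.165| / 0.38755 = 0.426

0.426


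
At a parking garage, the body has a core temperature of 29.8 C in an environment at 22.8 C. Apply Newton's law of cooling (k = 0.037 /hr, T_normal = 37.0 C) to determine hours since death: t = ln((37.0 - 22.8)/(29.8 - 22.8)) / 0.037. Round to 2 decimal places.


Using Newton's law of cooling:
t = ln((T_normal - T_ambient) / (T_body - T_ambient)) / k
T_normal - T_ambient = 14.2
T_body - T_ambient = 7.0
Ratio = 2.028571
ln(ratio) = 0.707332
t = 0.707332 / 0.037 = 19.12 hours

19.12


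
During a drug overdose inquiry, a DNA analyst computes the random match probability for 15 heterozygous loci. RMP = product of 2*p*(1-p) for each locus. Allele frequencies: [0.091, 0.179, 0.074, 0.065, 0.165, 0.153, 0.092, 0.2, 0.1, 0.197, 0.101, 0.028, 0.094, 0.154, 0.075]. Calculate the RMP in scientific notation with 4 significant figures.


Computing RMP for 15 loci:
Locus 1: 2 * 0.091 * 0.909 = 0.165438
Locus 2: 2 * 0.179 * 0.821 = 0.293918
Locus 3: 2 * 0.074 * 0.926 = 0.137048
Locus 4: 2 * 0.065 * 0.935 = 0.12155
Locus 5: 2 * 0.165 * 0.835 = 0.27555
Locus 6: 2 * 0.153 * 0.847 = 0.259182
Locus 7: 2 * 0.092 * 0.908 = 0.167072
Locus 8: 2 * 0.2 * 0.8 = 0.32
Locus 9: 2 * 0.1 * 0.9 = 0.18
Locus 10: 2 * 0.197 * 0.803 = 0.316382
Locus 11: 2 * 0.101 * 0.899 = 0.181598
Locus 12: 2 * 0.028 * 0.972 = 0.054432
Locus 13: 2 * 0.094 * 0.906 = 0.170328
Locus 14: 2 * 0.154 * 0.846 = 0.260568
Locus 15: 2 * 0.075 * 0.925 = 0.13875
RMP = 1.072e-11

1.072e-11


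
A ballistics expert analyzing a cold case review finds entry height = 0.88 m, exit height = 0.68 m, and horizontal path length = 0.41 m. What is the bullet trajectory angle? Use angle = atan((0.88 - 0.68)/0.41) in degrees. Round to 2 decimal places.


Bullet trajectory angle:
Height difference = 0.88 - 0.68 = 0.2 m
angle = atan(0.2 / 0.41)
angle = atan(0.487805)
angle = 26.00 degrees

26.00


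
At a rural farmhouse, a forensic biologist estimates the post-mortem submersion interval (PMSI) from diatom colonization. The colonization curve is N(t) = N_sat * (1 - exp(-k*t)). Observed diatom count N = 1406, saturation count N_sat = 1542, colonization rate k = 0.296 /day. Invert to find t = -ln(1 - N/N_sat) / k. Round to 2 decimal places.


PMSI from diatom colonization curve:
N / N_sat = 1406 / 1542 = 0.911803
1 - N/N_sat = 0.088197
ln(1 - N/N_sat) = -2.428182
t = -ln(1 - N/N_sat) / k = -(-2.428182) / 0.296 = 8.20 days

8.20


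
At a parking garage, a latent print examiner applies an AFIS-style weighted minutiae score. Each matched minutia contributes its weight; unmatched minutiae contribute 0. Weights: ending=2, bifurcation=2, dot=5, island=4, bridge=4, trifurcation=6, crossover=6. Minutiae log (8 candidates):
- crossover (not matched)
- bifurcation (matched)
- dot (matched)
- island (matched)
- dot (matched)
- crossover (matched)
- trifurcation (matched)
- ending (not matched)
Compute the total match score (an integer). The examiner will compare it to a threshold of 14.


Weighted minutiae match score:
  crossover: not matched, +0
  bifurcation: matched, +2 (running total 2)
  dot: matched, +5 (running total 7)
  island: matched, +4 (running total 11)
  dot: matched, +5 (running total 16)
  crossover: matched, +6 (running total 22)
  trifurcation: matched, +6 (running total 28)
  ending: not matched, +0
Total score = 28
Threshold = 14; verdict = identification

28


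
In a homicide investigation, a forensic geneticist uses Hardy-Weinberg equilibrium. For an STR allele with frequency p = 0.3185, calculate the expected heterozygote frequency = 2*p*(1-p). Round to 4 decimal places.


Hardy-Weinberg heterozygote frequency:
q = 1 - p = 1 - 0.3185 = 0.6815
2pq = 2 * 0.3185 * 0.6815 = 0.4341

0.4341


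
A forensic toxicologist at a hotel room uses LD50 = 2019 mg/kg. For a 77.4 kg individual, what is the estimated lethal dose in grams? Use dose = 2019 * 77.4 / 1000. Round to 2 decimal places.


Lethal dose calculation:
Lethal dose = LD50 * body_weight / 1000
= 2019 * 77.4 / 1000
= 156270.6 / 1000
= 156.27 g

156.27


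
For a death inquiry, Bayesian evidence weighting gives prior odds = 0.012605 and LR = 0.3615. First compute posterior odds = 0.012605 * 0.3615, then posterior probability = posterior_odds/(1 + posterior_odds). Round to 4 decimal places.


Bayesian evidence evaluation:
Posterior odds = prior_odds * LR = 0.012605 * 0.3615 = 0.004556707
Posterior probability = posterior_odds / (1 + posterior_odds)
= 0.004556707 / (1 + 0.004556707)
= 0.004556707 / 1.004556707
= 0.0045

0.0045


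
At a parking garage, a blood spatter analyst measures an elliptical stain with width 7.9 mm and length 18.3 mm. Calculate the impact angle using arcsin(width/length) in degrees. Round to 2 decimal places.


Blood spatter impact angle calculation:
width / length = 7.9 / 18.3 = 0.431694
angle = arcsin(0.431694)
angle = 25.58 degrees

25.58


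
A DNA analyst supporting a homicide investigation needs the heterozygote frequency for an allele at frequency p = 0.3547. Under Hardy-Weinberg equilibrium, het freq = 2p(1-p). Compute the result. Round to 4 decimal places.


Hardy-Weinberg heterozygote frequency:
q = 1 - p = 1 - 0.3547 = 0.6453
2pq = 2 * 0.3547 * 0.6453 = 0.4578

0.4578


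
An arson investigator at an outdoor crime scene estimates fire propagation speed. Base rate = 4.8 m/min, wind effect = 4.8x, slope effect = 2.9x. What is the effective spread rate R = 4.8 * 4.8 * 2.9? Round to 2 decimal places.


Fire spread rate calculation:
R = R0 * wind_factor * slope_factor
= 4.8 * 4.8 * 2.9
= 23.04 * 2.9
= 66.82 m/min

66.82


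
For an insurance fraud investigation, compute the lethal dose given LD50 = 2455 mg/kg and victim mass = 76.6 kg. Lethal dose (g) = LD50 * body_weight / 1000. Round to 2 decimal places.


Lethal dose calculation:
Lethal dose = LD50 * body_weight / 1000
= 2455 * 76.6 / 1000
= 188053 / 1000
= 188.05 g

188.05


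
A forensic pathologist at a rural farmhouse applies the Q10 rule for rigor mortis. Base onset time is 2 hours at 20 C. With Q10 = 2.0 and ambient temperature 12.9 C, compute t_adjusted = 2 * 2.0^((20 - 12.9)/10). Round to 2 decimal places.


Rigor mortis time adjustment:
Exponent = (T_ref - T_actual) / 10 = (20 - 12.9) / 10 = 0.71
Q10 factor = 2.0^0.71 = 1.6358
t_adjusted = 2 * 1.6358 = 3.27 hours

3.27


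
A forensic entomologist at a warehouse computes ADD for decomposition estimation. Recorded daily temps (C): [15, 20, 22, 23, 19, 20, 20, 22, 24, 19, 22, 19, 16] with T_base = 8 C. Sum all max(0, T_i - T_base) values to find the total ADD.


Computing ADD day by day:
Day 1: max(0, 15 - 8) = 7
Day 2: max(0, 20 - 8) = 12
Day 3: max(0, 22 - 8) = 14
Day 4: max(0, 23 - 8) = 15
Day 5: max(0, 19 - 8) = 11
Day 6: max(0, 20 - 8) = 12
Day 7: max(0, 20 - 8) = 12
Day 8: max(0, 22 - 8) = 14
Day 9: max(0, 24 - 8) = 16
Day 10: max(0, 19 - 8) = 11
Day 11: max(0, 22 - 8) = 14
Day 12: max(0, 19 - 8) = 11
Day 13: max(0, 16 - 8) = 8
Total ADD = 157

157


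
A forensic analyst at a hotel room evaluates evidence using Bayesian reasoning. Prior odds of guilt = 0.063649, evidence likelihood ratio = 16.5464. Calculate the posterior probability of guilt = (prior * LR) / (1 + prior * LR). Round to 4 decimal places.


Bayesian evidence evaluation:
Posterior odds = prior_odds * LR = 0.063649 * 16.5464 = 1.053162
Posterior probability = posterior_odds / (1 + posterior_odds)
= 1.053162 / (1 + 1.053162)
= 1.053162 / 2.053162
= 0.5129

0.5129


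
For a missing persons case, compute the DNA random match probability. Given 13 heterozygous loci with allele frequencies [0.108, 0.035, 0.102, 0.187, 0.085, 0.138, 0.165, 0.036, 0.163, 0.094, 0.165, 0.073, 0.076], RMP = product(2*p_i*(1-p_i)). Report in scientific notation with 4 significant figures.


Computing RMP for 13 loci:
Locus 1: 2 * 0.108 * 0.892 = 0.192672
Locus 2: 2 * 0.035 * 0.965 = 0.06755
Locus 3: 2 * 0.102 * 0.898 = 0.183192
Locus 4: 2 * 0.187 * 0.813 = 0.304062
Locus 5: 2 * 0.085 * 0.915 = 0.15555
Locus 6: 2 * 0.138 * 0.862 = 0.237912
Locus 7: 2 * 0.165 * 0.835 = 0.27555
Locus 8: 2 * 0.036 * 0.964 = 0.069408
Locus 9: 2 * 0.163 * 0.837 = 0.272862
Locus 10: 2 * 0.094 * 0.906 = 0.170328
Locus 11: 2 * 0.165 * 0.835 = 0.27555
Locus 12: 2 * 0.073 * 0.927 = 0.135342
Locus 13: 2 * 0.076 * 0.924 = 0.140448
RMP = 1.249e-10

1.249e-10


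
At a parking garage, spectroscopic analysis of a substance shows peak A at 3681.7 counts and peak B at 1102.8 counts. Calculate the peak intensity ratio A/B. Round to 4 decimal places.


Spectral peak ratio:
Peak A = 3681.7 counts
Peak B = 1102.8 counts
Ratio = 3681.7 / 1102.8 = 3.3385

3.3385


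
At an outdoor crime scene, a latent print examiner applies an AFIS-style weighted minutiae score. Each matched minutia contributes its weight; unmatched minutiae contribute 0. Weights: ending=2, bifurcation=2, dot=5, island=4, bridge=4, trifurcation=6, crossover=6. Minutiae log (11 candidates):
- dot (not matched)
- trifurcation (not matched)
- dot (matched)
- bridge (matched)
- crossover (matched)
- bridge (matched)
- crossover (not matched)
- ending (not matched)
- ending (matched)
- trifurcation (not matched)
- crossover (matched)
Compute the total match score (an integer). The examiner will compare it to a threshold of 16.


Weighted minutiae match score:
  dot: not matched, +0
  trifurcation: not matched, +0
  dot: matched, +5 (running total 5)
  bridge: matched, +4 (running total 9)
  crossover: matched, +6 (running total 15)
  bridge: matched, +4 (running total 19)
  crossover: not matched, +0
  ending: not matched, +0
  ending: matched, +2 (running total 21)
  trifurcation: not matched, +0
  crossover: matched, +6 (running total 27)
Total score = 27
Threshold = 16; verdict = identification

27


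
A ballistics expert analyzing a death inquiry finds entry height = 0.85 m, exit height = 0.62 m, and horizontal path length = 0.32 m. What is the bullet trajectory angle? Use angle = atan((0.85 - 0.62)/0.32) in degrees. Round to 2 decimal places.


Bullet trajectory angle:
Height difference = 0.85 - 0.62 = 0.23 m
angle = atan(0.23 / 0.32)
angle = atan(0.71875)
angle = 35.71 degrees

35.71


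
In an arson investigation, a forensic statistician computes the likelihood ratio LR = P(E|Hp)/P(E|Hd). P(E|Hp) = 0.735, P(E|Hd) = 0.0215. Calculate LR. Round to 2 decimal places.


Likelihood ratio calculation:
LR = P(E|Hp) / P(E|Hd)
LR = 0.735 / 0.0215
LR = 34.19

34.19


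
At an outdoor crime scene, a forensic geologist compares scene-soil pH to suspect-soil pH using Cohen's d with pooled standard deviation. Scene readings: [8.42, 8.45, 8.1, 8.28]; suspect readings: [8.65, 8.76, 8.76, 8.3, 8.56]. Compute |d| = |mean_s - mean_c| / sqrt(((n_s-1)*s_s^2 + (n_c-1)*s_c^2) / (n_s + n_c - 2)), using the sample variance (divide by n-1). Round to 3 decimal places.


Pooled-variance Cohen's d for soil pH comparison:
Scene mean = 33.25 / 4 = 8.3125
Suspect mean = 43.03 / 5 = 8.606
Scene sample variance s_s^2 = 0.025558
Suspect sample variance s_c^2 = 0.03628
Pooled variance = ((n_s-1)*s_s^2 + (n_c-1)*s_c^2) / (n_s + n_c - 2) = 0.031685
Pooled SD = sqrt(0.031685) = 0.178003
Mean difference = -0.2935
|d| = |-0.2935| / 0.178003 = 1.649

1.649


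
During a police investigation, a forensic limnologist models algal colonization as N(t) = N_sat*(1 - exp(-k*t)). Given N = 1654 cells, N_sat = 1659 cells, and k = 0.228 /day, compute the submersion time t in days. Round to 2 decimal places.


PMSI from diatom colonization curve:
N / N_sat = 1654 / 1659 = 0.996986
1 - N/N_sat = 0.003014
ln(1 - N/N_sat) = -5.804487
t = -ln(1 - N/N_sat) / k = -(-5.804487) / 0.228 = 25.46 days

25.46


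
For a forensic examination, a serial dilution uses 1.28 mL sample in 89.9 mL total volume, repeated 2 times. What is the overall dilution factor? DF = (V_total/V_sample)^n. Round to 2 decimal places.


Dilution factor calculation:
Single dilution = V_total / V_sample = 89.9 / 1.28 ≈ 70.234375
Number of dilutions = 2
Total DF = (89.9 / 1.28)^2 (full precision, rounded at the end) = 4932.87

4932.87


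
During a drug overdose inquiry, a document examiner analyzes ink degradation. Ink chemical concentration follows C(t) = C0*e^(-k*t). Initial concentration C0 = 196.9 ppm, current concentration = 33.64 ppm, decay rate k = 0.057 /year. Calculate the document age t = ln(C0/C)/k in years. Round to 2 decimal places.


Document age estimation:
C0/C = 196.9 / 33.64 = 5.853151
ln(C0/C) = 1.76698
t = 1.76698 / 0.057 = 31.00 years

31.00


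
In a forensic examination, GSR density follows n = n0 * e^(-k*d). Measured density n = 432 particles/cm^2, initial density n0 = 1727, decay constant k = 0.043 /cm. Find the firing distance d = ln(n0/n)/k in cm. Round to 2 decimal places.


GSR distance calculation:
n0/n = 1727 / 432 = 3.997685
ln(n0/n) = 1.385715
d = 1.385715 / 0.043 = 32.23 cm

32.23


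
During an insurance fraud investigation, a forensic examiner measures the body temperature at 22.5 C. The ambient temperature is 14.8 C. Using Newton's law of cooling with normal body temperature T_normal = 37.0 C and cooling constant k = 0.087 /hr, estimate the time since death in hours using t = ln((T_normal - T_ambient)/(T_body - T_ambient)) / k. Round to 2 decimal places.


Using Newton's law of cooling:
t = ln((T_normal - T_ambient) / (T_body - T_ambient)) / k
T_normal - T_ambient = 22.2
T_body - T_ambient = 7.7
Ratio = 2.883117
ln(ratio) = 1.058872
t = 1.058872 / 0.087 = 12.17 hours

12.17


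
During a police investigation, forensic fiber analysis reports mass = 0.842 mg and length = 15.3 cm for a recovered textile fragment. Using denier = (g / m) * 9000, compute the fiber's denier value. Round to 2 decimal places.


Denier calculation:
Mass in grams = 0.842 mg / 1000 = 0.000842 g
Length in meters = 15.3 cm / 100 = 0.153 m
Linear density = mass / length = 0.000842 / 0.153 = 0.00550327 g/m
Denier = (g/m) * 9000 = 0.00550327 * 9000 = 49.53

49.53


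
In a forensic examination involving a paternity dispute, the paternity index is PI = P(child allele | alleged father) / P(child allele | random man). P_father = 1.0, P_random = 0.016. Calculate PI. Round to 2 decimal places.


Paternity Index calculation:
PI = P(allele|father) / P(allele|random)
PI = 1.0 / 0.016
PI = 62.50

62.50


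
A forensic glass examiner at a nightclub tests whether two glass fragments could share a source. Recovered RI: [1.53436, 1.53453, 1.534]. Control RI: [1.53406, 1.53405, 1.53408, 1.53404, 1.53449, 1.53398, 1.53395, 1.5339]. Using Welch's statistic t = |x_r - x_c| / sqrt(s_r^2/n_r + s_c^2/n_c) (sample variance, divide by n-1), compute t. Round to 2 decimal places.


Welch's t-criterion for glass RI comparison:
Recovered mean = sum / n_r = 4.60289 / 3 = 1.5342967
Control mean = sum / n_c = 12.27255 / 8 = 1.5340687
Recovered sample variance s_r^2 = 7.32333e-08
Control sample variance s_c^2 = 3.27554e-08
Welch SE (unpooled) = sqrt(s_r^2/n_r + s_c^2/n_c) = sqrt(2.44111e-08 + 4.09442e-09) = sqrt(2.85055e-08) = 0.000168836
|mean_r - mean_c| = 0.000227917
t = 0.000227917 / 0.000168836 = 1.35

1.35


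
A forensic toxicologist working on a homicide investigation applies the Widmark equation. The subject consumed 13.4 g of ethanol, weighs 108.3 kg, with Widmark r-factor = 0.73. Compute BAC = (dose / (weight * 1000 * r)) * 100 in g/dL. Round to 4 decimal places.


Applying the Widmark formula:
BAC = (dose_g / (body_wt * 1000 * r)) * 100
Denominator = 108.3 * 1000 * 0.73 = 79059
BAC = (13.4 / 79059) * 100
BAC = 0.0169 g/dL

0.0169


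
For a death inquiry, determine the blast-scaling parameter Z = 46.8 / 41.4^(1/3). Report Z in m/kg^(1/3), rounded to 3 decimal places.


Scaled distance calculation:
W^(1/3) = 41.4^(1/3) = 3.459395
Z = R / W^(1/3) = 46.8 / 3.459395
Z = 13.528 m/kg^(1/3)

13.528


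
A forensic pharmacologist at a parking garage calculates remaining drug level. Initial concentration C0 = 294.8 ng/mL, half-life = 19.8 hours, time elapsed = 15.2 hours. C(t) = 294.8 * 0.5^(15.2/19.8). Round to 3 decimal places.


Drug concentration decay:
Number of half-lives = t / t_half = 15.2 / 19.8 = 0.767677
Decay factor = 0.5^0.767677 = 0.58736247
C(t) = 294.8 * 0.58736247 = 173.154 ng/mL

173.154


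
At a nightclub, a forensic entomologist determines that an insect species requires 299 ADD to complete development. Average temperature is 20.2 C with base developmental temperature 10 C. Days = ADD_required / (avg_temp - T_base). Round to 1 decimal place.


Insect development time:
Effective temperature = avg_temp - T_base = 20.2 - 10 = 10.2 C
Days = ADD / effective_temp = 299 / 10.2 = 29.3 days

29.3


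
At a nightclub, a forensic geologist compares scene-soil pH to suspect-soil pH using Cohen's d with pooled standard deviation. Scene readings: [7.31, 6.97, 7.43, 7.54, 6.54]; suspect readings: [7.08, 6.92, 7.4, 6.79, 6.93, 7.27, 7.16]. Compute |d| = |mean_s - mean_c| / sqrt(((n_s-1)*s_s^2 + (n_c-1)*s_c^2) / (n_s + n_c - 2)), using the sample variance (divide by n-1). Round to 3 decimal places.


Pooled-variance Cohen's d for soil pH comparison:
Scene mean = 35.79 / 5 = 7.158
Suspect mean = 49.55 / 7 = 7.078571
Scene sample variance s_s^2 = 0.16507
Suspect sample variance s_c^2 = 0.046181
Pooled variance = ((n_s-1)*s_s^2 + (n_c-1)*s_c^2) / (n_s + n_c - 2) = 0.093737
Pooled SD = sqrt(0.093737) = 0.306165
Mean difference = 0.079429
|d| = |0.079429| / 0.306165 = 0.259

0.259


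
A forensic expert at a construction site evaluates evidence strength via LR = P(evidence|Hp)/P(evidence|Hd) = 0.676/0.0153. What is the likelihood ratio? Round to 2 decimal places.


Likelihood ratio calculation:
LR = P(E|Hp) / P(E|Hd)
LR = 0.676 / 0.0153
LR = 44.18

44.18


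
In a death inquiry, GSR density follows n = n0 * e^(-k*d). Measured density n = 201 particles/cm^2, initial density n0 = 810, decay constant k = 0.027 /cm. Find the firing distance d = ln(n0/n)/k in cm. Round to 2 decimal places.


GSR distance calculation:
n0/n = 810 / 201 = 4.029851
ln(n0/n) = 1.393729
d = 1.393729 / 0.027 = 51.62 cm

51.62


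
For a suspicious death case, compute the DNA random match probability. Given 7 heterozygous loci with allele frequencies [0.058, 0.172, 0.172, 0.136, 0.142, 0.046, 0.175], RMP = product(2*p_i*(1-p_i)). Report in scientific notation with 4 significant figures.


Computing RMP for 7 loci:
Locus 1: 2 * 0.058 * 0.942 = 0.109272
Locus 2: 2 * 0.172 * 0.828 = 0.284832
Locus 3: 2 * 0.172 * 0.828 = 0.284832
Locus 4: 2 * 0.136 * 0.864 = 0.235008
Locus 5: 2 * 0.142 * 0.858 = 0.243672
Locus 6: 2 * 0.046 * 0.954 = 0.087768
Locus 7: 2 * 0.175 * 0.825 = 0.28875
RMP = 1.287e-05

1.287e-05


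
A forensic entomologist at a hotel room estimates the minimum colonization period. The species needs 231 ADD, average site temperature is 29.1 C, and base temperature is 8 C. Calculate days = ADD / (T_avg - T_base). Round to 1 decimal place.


Insect development time:
Effective temperature = avg_temp - T_base = 29.1 - 8 = 21.1 C
Days = ADD / effective_temp = 231 / 21.1 = 10.9 days

10.9


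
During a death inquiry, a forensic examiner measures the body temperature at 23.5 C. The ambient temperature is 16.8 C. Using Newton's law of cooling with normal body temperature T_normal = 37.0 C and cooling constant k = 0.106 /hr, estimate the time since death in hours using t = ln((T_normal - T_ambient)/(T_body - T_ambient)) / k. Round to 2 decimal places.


Using Newton's law of cooling:
t = ln((T_normal - T_ambient) / (T_body - T_ambient)) / k
T_normal - T_ambient = 20.2
T_body - T_ambient = 6.7
Ratio = 3.014925
ln(ratio) = 1.103575
t = 1.103575 / 0.106 = 10.41 hours

10.41


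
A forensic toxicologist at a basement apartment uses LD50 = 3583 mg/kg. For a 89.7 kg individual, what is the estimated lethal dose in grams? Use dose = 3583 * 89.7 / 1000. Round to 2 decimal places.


Lethal dose calculation:
Lethal dose = LD50 * body_weight / 1000
= 3583 * 89.7 / 1000
= 321395.1 / 1000
= 321.40 g

321.40


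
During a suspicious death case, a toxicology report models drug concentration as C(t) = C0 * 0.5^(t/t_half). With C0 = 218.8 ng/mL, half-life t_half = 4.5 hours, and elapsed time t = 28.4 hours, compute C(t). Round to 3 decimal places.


Drug concentration decay:
Number of half-lives = t / t_half = 28.4 / 4.5 = 6.311111
Decay factor = 0.5^6.311111 = 0.01259408
C(t) = 218.8 * 0.01259408 = 2.756 ng/mL

2.756


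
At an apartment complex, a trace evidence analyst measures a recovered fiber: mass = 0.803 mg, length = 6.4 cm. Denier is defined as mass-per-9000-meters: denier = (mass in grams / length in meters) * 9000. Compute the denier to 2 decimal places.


Denier calculation:
Mass in grams = 0.803 mg / 1000 = 0.000803 g
Length in meters = 6.4 cm / 100 = 0.064 m
Linear density = mass / length = 0.000803 / 0.064 = 0.01254687 g/m
Denier = (g/m) * 9000 = 0.01254687 * 9000 = 112.92

112.92


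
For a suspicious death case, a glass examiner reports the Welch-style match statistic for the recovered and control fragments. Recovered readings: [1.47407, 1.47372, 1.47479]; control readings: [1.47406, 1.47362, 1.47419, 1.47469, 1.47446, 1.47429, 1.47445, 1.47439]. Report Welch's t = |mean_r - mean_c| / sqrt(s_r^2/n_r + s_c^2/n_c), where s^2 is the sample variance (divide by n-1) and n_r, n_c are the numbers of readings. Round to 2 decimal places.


Welch's t-criterion for glass RI comparison:
Recovered mean = sum / n_r = 4.42258 / 3 = 1.4741933
Control mean = sum / n_c = 11.79415 / 8 = 1.4742688
Recovered sample variance s_r^2 = 2.97633e-07
Control sample variance s_c^2 = 1.0467e-07
Welch SE (unpooled) = sqrt(s_r^2/n_r + s_c^2/n_c) = sqrt(9.92111e-08 + 1.30837e-08) = sqrt(1.12295e-07) = 0.000335104
|mean_r - mean_c| = 7.54167e-05
t = 7.54167e-05 / 0.000335104 = 0.23

0.23


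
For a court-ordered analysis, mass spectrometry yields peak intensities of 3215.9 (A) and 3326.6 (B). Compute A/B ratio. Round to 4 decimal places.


Spectral peak ratio:
Peak A = 3215.9 counts
Peak B = 3326.6 counts
Ratio = 3215.9 / 3326.6 = 0.9667

0.9667


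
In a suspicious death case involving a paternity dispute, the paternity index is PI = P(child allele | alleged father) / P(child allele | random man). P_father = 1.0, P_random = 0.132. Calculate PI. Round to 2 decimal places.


Paternity Index calculation:
PI = P(allele|father) / P(allele|random)
PI = 1.0 / 0.132
PI = 7.58

7.58


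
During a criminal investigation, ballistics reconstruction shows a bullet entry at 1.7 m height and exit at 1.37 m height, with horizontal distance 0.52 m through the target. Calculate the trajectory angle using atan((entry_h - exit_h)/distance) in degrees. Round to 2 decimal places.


Bullet trajectory angle:
Height difference = 1.7 - 1.37 = 0.33 m
angle = atan(0.33 / 0.52)
angle = atan(0.634615)
angle = 32.40 degrees

32.40


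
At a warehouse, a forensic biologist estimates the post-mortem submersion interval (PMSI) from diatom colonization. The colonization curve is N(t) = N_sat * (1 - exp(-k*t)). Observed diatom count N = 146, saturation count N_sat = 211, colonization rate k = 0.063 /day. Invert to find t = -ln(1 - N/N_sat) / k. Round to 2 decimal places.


PMSI from diatom colonization curve:
N / N_sat = 146 / 211 = 0.691943
1 - N/N_sat = 0.308057
ln(1 - N/N_sat) = -1.17747
t = -ln(1 - N/N_sat) / k = -(-1.17747) / 0.063 = 18.69 days

18.69


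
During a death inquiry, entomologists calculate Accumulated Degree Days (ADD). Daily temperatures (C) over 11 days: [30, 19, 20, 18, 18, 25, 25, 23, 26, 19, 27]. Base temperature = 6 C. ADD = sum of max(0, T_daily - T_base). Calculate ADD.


Computing ADD day by day:
Day 1: max(0, 30 - 6) = 24
Day 2: max(0, 19 - 6) = 13
Day 3: max(0, 20 - 6) = 14
Day 4: max(0, 18 - 6) = 12
Day 5: max(0, 18 - 6) = 12
Day 6: max(0, 25 - 6) = 19
Day 7: max(0, 25 - 6) = 19
Day 8: max(0, 23 - 6) = 17
Day 9: max(0, 26 - 6) = 20
Day 10: max(0, 19 - 6) = 13
Day 11: max(0, 27 - 6) = 21
Total ADD = 184

184


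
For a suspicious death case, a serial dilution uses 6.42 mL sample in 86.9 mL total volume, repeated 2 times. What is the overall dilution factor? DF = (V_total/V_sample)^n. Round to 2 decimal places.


Dilution factor calculation:
Single dilution = V_total / V_sample = 86.9 / 6.42 ≈ 13.535826
Number of dilutions = 2
Total DF = (86.9 / 6.42)^2 (full precision, rounded at the end) = 183.22

183.22


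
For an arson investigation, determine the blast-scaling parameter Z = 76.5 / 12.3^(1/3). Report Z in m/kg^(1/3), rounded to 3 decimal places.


Scaled distance calculation:
W^(1/3) = 12.3^(1/3) = 2.30835
Z = R / W^(1/3) = 76.5 / 2.30835
Z = 33.141 m/kg^(1/3)

33.141


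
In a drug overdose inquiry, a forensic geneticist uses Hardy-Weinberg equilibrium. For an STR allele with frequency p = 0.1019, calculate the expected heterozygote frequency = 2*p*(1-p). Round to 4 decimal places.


Hardy-Weinberg heterozygote frequency:
q = 1 - p = 1 - 0.1019 = 0.8981
2pq = 2 * 0.1019 * 0.8981 = 0.1830

0.1830


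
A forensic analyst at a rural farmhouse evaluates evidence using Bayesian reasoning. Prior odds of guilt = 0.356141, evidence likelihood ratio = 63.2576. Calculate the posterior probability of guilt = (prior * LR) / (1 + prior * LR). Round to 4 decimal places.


Bayesian evidence evaluation:
Posterior odds = prior_odds * LR = 0.356141 * 63.2576 = 22.52862
Posterior probability = posterior_odds / (1 + posterior_odds)
= 22.52862 / (1 + 22.52862)
= 22.52862 / 23.52862
= 0.9575

0.9575


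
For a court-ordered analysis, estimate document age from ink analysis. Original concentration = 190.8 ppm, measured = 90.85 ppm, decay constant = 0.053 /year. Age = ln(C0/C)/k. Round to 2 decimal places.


Document age estimation:
C0/C = 190.8 / 90.85 = 2.100165
ln(C0/C) = 0.742016
t = 0.742016 / 0.053 = 14.00 years

14.00
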